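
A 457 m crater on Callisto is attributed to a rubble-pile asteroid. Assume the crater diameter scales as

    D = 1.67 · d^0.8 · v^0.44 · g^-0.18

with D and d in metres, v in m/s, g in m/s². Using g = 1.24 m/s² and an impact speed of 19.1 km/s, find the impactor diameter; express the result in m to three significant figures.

Rearranging for d: d = [D / (1.67 · 19100^0.44 · 1.24^-0.18)]^(1/0.8).
19100^0.44 = 76.50
1.24^-0.18 = 0.9620
Denominator = 1.67 × 76.50 × 0.9620 = 122.9
D / 122.9 = 457 / 122.9 = 3.718
d = 3.718^(1/0.8) = 3.718^1.25 = 5.163 m

d ≈ 5.16 m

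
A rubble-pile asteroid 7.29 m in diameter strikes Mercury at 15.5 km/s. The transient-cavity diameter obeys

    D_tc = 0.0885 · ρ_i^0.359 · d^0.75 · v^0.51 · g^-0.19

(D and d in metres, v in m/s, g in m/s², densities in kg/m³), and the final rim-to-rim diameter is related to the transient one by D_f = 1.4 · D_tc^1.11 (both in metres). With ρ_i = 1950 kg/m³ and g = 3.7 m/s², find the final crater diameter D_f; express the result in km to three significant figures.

v = 15500 m/s.
ρ_i^0.359 = 1950^0.359 = 15.17
d^0.75 = 7.29^0.75 = 4.437
v^0.51 = 15500^0.51 = 137.1
g^-0.19 = 3.7^-0.19 = 0.7799
D_tc = 0.0885 × 15.17 × 4.437 × 137.1 × 0.7799 = 636.9 m
D_f = 1.4 × (636.9)^1.11 = 1814 m
     = 1.814 km

D_f ≈ 1.81 km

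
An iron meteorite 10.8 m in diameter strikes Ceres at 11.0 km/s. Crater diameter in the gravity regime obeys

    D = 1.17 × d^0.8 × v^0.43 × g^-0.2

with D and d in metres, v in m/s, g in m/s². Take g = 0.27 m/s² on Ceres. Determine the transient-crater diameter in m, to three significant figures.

D ≈ 558 m

In SI units: v = 11000 m/s.
d^0.8 = 10.8^0.8 = 6.710
v^0.43 = 11000^0.43 = 54.68
g^-0.2 = 0.27^-0.2 = 1.299
D = 1.17 × 6.710 × 54.68 × 1.299 = 557.6 m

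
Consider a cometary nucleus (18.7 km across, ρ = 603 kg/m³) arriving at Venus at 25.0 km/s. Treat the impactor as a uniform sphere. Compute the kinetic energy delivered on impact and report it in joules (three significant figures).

d = 18700 m; v = 25000 m/s.
Mass m = (π/6) ρ d³ = (π/6) × 603 × (18700)³ = 2.065 × 10^15 kg
E = ½ m v² = 0.5 × 2.065 × 10^15 × (25000)² = 6.453 × 10^23 J

E ≈ 6.45 × 10^23 J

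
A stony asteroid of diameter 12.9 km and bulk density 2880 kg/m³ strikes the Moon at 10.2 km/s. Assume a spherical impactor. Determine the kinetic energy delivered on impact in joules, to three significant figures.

d = 12900 m; v = 10200 m/s.
Mass m = (π/6) ρ d³ = (π/6) × 2880 × (12900)³ = 3.237 × 10^15 kg
E = ½ m v² = 0.5 × 3.237 × 10^15 × (10200)² = 1.684 × 10^23 J

E ≈ 1.68 × 10^23 J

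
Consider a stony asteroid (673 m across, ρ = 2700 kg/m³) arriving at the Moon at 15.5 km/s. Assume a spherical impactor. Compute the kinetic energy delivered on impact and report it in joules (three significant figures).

E ≈ 5.18 × 10^19 J

v = 15500 m/s.
Mass m = (π/6) ρ d³ = (π/6) × 2700 × (673)³ = 4.309 × 10^11 kg
E = ½ m v² = 0.5 × 4.309 × 10^11 × (15500)² = 5.176 × 10^19 J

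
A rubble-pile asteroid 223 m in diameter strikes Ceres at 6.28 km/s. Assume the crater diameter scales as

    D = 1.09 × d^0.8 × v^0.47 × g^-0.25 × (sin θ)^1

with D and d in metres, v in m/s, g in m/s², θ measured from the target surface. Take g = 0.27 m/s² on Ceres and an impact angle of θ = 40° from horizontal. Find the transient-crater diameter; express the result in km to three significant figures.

In SI units: v = 6280 m/s.
d^0.8 = 223^0.8 = 75.62
v^0.47 = 6280^0.47 = 60.96
g^-0.25 = 0.27^-0.25 = 1.387
(sin 40°)^1 = 0.6428^1 = 0.6428
D = 1.09 × 75.62 × 60.96 × 1.387 × 0.6428 = 4480 m
   = 4.480 km

D ≈ 4.48 km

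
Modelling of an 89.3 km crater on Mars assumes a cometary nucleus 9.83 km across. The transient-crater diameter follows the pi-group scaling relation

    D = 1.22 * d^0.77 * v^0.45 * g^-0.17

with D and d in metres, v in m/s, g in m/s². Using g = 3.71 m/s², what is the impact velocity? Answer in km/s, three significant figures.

v ≈ 15.6 km/s

Rearranging for v: v = [D / (1.22 · 9830^0.77 · 3.71^-0.17)]^(1/0.45).
D = 89300 m.
9830^0.77 = 1186
3.71^-0.17 = 0.8002
Denominator = 1.22 × 1186 × 0.8002 = 1158
D / 1158 = 89300 / 1158 = 77.12
v = 77.12^(1/0.45) = 77.12^2.2222 = 15619 m/s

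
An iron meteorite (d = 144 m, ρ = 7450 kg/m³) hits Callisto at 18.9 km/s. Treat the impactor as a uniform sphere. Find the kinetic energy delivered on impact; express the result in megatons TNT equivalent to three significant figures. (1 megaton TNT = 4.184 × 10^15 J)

v = 18900 m/s.
Mass m = (π/6) ρ d³ = (π/6) × 7450 × (144)³ = 1.165 × 10^10 kg
E = ½ m v² = 0.5 × 1.165 × 10^10 × (18900)² = 2.081 × 10^18 J
   = 2.081 × 10^18 / 4.184×10^15 = 497.4 Mt

E ≈ 497 Mt TNT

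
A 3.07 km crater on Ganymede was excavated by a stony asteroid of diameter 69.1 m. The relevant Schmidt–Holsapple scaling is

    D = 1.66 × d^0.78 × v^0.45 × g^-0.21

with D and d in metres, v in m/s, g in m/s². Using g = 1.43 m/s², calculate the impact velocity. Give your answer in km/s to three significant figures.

Rearranging for v: v = [D / (1.66 · 69.1^0.78 · 1.43^-0.21)]^(1/0.45).
D = 3070 m.
69.1^0.78 = 27.21
1.43^-0.21 = 0.9276
Denominator = 1.66 × 27.21 × 0.9276 = 41.90
D / 41.90 = 3070 / 41.90 = 73.27
v = 73.27^(1/0.45) = 73.27^2.2222 = 13939 m/s

v ≈ 13.9 km/s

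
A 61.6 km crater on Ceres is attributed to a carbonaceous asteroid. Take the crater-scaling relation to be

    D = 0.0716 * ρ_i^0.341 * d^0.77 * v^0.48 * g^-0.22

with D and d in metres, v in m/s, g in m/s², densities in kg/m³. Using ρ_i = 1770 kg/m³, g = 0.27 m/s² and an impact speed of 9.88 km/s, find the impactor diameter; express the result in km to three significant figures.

d ≈ 4.13 km

Rearranging for d: d = [D / (0.0716 · 1770^0.341 · 9880^0.48 · 0.27^-0.22)]^(1/0.77).
D = 61600 m.
1770^0.341 = 12.81
9880^0.48 = 82.70
0.27^-0.22 = 1.334
Denominator = 0.0716 × 12.81 × 82.70 × 1.334 = 101.2
D / 101.2 = 61600 / 101.2 = 608.7
d = 608.7^(1/0.77) = 608.7^1.2987 = 4131 m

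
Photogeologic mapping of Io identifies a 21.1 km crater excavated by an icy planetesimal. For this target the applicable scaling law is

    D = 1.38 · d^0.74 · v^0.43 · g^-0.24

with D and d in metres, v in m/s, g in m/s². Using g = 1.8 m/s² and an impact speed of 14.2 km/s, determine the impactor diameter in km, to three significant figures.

Rearranging for d: d = [D / (1.38 · 14200^0.43 · 1.8^-0.24)]^(1/0.74).
D = 21100 m.
14200^0.43 = 61.02
1.8^-0.24 = 0.8684
Denominator = 1.38 × 61.02 × 0.8684 = 73.13
D / 73.13 = 21100 / 73.13 = 288.5
d = 288.5^(1/0.74) = 288.5^1.3514 = 2112 m

d ≈ 2.11 km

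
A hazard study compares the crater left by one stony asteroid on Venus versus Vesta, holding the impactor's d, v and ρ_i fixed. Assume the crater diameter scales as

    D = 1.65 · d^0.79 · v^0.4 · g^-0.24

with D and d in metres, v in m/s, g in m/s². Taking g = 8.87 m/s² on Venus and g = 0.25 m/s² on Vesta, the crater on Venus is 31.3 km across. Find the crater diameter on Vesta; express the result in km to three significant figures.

All impactor-dependent factors cancel in the ratio, leaving D_Vesta/D_Venus = (g_Vesta/g_Venus)^-0.24.
(0.25/8.87)^-0.24 = 0.02818^-0.24 = 2.355
D_Vesta = 2.355 × 31.3 km = 73.7 km

D ≈ 73.7 km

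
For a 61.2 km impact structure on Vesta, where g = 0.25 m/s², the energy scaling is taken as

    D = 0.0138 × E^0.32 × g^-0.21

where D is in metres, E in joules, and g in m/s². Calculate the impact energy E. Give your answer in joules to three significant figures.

E ≈ 2.38 × 10^20 J

Rearranging: E = [D / (0.0138 · g^-0.21)]^(1/0.32).
D = 61200 m.
g^-0.21 = 0.25^-0.21 = 1.338
D / (0.0138 × 1.338) = 61200 / (0.01846) = 3.315 × 10^6
E = (3.315 × 10^6)^3.125 = 2.380 × 10^20 J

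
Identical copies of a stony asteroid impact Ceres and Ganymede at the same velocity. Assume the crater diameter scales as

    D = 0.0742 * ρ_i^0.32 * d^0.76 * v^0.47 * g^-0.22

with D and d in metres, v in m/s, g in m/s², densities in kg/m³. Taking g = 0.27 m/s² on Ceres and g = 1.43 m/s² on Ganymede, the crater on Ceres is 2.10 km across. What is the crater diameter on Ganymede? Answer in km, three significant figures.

D ≈ 1.46 km

All impactor-dependent factors cancel in the ratio, leaving D_Ganymede/D_Ceres = (g_Ganymede/g_Ceres)^-0.22.
(1.43/0.27)^-0.22 = 5.296^-0.22 = 0.6930
D_Ganymede = 0.6930 × 2.10 km = 1.46 km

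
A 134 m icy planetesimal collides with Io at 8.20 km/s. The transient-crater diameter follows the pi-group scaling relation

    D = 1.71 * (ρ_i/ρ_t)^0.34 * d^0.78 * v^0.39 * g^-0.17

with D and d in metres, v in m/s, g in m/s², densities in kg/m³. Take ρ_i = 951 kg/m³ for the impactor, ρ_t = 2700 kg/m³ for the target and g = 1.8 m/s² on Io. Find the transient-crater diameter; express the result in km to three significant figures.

In SI units: v = 8200 m/s.
(ρ_i/ρ_t)^0.34 = (951/2700)^0.34 = 0.7013
d^0.78 = 134^0.78 = 45.62
v^0.39 = 8200^0.39 = 33.60
g^-0.17 = 1.8^-0.17 = 0.9049
D = 1.71 × 0.7013 × 45.62 × 33.60 × 0.9049 = 1663 m
   = 1.663 km

D ≈ 1.66 km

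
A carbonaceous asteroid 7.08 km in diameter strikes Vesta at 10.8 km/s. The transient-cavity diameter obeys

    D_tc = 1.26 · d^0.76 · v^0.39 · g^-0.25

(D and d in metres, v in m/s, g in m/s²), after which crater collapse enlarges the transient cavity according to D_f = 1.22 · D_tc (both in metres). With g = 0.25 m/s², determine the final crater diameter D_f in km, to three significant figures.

D_f ≈ 68.6 km

In SI: d = 7080 m, v = 10800 m/s.
d^0.76 = 7080^0.76 = 843.4
v^0.39 = 10800^0.39 = 37.41
g^-0.25 = 0.25^-0.25 = 1.414
D_tc = 1.26 × 843.4 × 37.41 × 1.414 = 56210 m
D_f = 1.22 × 56210 = 68576 m
     = 68.58 km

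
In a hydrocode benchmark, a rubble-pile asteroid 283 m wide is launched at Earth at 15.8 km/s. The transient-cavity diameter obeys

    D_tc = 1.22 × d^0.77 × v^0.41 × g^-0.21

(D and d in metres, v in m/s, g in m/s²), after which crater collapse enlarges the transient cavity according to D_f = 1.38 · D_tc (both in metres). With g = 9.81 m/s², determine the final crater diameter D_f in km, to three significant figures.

D_f ≈ 4.24 km

v = 15800 m/s.
d^0.77 = 283^0.77 = 77.25
v^0.41 = 15800^0.41 = 52.66
g^-0.21 = 9.81^-0.21 = 0.6191
D_tc = 1.22 × 77.25 × 52.66 × 0.6191 = 3073 m
D_f = 1.38 × 3073 = 4241 m
     = 4.241 km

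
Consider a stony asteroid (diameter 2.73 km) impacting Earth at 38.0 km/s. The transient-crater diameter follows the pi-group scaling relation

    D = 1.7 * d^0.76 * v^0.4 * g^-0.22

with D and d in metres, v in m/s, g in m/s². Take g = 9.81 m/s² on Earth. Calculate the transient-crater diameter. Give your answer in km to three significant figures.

In SI units: d = 2730 m, v = 38000 m/s.
d^0.76 = 2730^0.76 = 408.8
v^0.4 = 38000^0.4 = 67.91
g^-0.22 = 9.81^-0.22 = 0.6051
D = 1.7 × 408.8 × 67.91 × 0.6051 = 28558 m
   = 28.56 km

D ≈ 28.6 km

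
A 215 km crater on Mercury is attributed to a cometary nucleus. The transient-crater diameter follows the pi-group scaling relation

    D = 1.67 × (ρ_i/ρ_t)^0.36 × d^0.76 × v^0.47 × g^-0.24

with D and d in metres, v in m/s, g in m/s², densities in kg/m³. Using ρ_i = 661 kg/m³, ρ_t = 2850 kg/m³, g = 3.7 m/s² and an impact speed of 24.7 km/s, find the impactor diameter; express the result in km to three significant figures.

d ≈ 30.7 km

Rearranging for d: d = [D / (1.67 · (661/2850)^0.36 · 24700^0.47 · 3.7^-0.24)]^(1/0.76).
D = 215000 m.
(661/2850)^0.36 = 0.5909
24700^0.47 = 116.0
3.7^-0.24 = 0.7305
Denominator = 1.67 × 0.5909 × 116.0 × 0.7305 = 83.62
D / 83.62 = 215000 / 83.62 = 2571
d = 2571^(1/0.76) = 2571^1.3158 = 30691 m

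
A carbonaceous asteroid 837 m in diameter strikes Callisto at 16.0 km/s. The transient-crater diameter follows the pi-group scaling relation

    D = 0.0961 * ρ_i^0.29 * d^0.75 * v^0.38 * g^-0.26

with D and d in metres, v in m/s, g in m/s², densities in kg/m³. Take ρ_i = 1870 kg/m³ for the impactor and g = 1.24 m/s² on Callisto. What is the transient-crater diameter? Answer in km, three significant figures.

In SI units: v = 16000 m/s.
ρ_i^0.29 = 1870^0.29 = 8.889
d^0.75 = 837^0.75 = 155.6
v^0.38 = 16000^0.38 = 39.59
g^-0.26 = 1.24^-0.26 = 0.9456
D = 0.0961 × 8.889 × 155.6 × 39.59 × 0.9456 = 4976 m
   = 4.976 km

D ≈ 4.98 km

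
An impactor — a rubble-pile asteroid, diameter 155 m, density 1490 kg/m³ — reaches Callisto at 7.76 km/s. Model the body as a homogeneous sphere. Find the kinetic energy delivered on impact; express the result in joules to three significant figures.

v = 7760 m/s.
Mass m = (π/6) ρ d³ = (π/6) × 1490 × (155)³ = 2.905 × 10^9 kg
E = ½ m v² = 0.5 × 2.905 × 10^9 × (7760)² = 8.747 × 10^16 J

E ≈ 8.75 × 10^16 J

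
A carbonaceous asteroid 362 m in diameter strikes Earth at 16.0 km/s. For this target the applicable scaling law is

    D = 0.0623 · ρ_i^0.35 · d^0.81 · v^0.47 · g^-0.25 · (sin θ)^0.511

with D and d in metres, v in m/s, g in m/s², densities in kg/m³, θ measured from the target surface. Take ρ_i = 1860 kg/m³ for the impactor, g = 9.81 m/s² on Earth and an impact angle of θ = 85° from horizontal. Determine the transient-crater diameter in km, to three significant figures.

D ≈ 5.48 km

In SI units: v = 16000 m/s.
ρ_i^0.35 = 1860^0.35 = 13.94
d^0.81 = 362^0.81 = 118.2
v^0.47 = 16000^0.47 = 94.61
g^-0.25 = 9.81^-0.25 = 0.5650
(sin 85°)^0.511 = 0.9962^0.511 = 0.9981
D = 0.0623 × 13.94 × 118.2 × 94.61 × 0.5650 × 0.9981 = 5477 m
   = 5.477 km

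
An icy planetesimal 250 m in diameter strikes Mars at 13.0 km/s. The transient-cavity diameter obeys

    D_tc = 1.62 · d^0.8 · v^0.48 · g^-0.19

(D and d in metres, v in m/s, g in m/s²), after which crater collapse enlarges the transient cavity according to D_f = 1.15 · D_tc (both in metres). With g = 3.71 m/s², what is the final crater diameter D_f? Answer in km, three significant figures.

D_f ≈ 11.4 km

v = 13000 m/s.
d^0.8 = 250^0.8 = 82.86
v^0.48 = 13000^0.48 = 94.34
g^-0.19 = 3.71^-0.19 = 0.7795
D_tc = 1.62 × 82.86 × 94.34 × 0.7795 = 9871 m
D_f = 1.15 × 9871 = 11352 m
     = 11.35 km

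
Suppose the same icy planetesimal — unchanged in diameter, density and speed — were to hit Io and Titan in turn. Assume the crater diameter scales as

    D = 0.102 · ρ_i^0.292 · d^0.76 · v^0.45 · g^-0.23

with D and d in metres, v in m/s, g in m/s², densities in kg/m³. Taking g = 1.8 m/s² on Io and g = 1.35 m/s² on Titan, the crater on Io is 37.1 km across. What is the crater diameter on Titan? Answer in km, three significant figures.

All impactor-dependent factors cancel in the ratio, leaving D_Titan/D_Io = (g_Titan/g_Io)^-0.23.
(1.35/1.8)^-0.23 = 0.7500^-0.23 = 1.068
D_Titan = 1.068 × 37.1 km = 39.6 km

D ≈ 39.6 km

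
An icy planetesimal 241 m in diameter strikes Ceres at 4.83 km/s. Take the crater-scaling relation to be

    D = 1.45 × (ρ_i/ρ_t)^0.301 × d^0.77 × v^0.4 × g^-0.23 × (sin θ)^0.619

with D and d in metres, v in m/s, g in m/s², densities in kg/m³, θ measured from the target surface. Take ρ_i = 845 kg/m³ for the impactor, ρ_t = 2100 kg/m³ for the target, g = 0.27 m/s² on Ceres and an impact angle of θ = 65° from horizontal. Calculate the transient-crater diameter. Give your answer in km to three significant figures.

In SI units: v = 4830 m/s.
(ρ_i/ρ_t)^0.301 = (845/2100)^0.301 = 0.7603
d^0.77 = 241^0.77 = 68.26
v^0.4 = 4830^0.4 = 29.76
g^-0.23 = 0.27^-0.23 = 1.351
(sin 65°)^0.619 = 0.9063^0.619 = 0.9409
D = 1.45 × 0.7603 × 68.26 × 29.76 × 1.351 × 0.9409 = 2847 m
   = 2.847 km

D ≈ 2.85 km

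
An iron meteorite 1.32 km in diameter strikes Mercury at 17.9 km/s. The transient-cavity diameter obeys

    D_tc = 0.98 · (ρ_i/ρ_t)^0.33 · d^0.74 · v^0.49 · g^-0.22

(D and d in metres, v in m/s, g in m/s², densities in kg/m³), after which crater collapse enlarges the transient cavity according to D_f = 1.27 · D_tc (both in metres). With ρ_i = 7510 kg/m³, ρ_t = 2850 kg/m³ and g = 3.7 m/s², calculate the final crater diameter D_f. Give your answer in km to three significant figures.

In SI: d = 1320 m, v = 17900 m/s.
(ρ_i/ρ_t)^0.33 = (7510/2850)^0.33 = 1.377
d^0.74 = 1320^0.74 = 203.8
v^0.49 = 17900^0.49 = 121.3
g^-0.22 = 3.7^-0.22 = 0.7499
D_tc = 0.98 × 1.377 × 203.8 × 121.3 × 0.7499 = 25020 m
D_f = 1.27 × 25020 = 31775 m
     = 31.78 km

D_f ≈ 31.8 km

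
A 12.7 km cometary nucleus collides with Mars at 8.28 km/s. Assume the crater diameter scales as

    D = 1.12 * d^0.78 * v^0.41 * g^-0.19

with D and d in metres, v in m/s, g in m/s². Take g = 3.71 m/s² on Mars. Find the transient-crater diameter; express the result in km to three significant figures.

In SI units: d = 12700 m, v = 8280 m/s.
d^0.78 = 12700^0.78 = 1588
v^0.41 = 8280^0.41 = 40.40
g^-0.19 = 3.71^-0.19 = 0.7795
D = 1.12 × 1588 × 40.40 × 0.7795 = 56010 m
   = 56.01 km

D ≈ 56.0 km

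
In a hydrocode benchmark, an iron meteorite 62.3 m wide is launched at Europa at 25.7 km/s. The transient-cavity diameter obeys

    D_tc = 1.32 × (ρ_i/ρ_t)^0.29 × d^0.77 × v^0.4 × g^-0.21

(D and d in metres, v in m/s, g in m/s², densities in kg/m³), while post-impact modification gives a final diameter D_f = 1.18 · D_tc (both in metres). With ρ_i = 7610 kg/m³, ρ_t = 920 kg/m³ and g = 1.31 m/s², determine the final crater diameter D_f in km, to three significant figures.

D_f ≈ 3.80 km

v = 25700 m/s.
(ρ_i/ρ_t)^0.29 = (7610/920)^0.29 = 1.845
d^0.77 = 62.3^0.77 = 24.09
v^0.4 = 25700^0.4 = 58.07
g^-0.21 = 1.31^-0.21 = 0.9449
D_tc = 1.32 × 1.845 × 24.09 × 58.07 × 0.9449 = 3219 m
D_f = 1.18 × 3219 = 3798 m
     = 3.798 km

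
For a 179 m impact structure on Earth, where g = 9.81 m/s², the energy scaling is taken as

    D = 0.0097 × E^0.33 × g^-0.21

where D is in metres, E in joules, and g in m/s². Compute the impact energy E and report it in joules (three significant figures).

Rearranging: E = [D / (0.0097 · g^-0.21)]^(1/0.33).
g^-0.21 = 9.81^-0.21 = 0.6191
D / (0.0097 × 0.6191) = 179 / (6.005 × 10^-3) = 2.981 × 10^4
E = (2.981 × 10^4)^3.0303 = 3.620 × 10^13 J

E ≈ 3.62 × 10^13 J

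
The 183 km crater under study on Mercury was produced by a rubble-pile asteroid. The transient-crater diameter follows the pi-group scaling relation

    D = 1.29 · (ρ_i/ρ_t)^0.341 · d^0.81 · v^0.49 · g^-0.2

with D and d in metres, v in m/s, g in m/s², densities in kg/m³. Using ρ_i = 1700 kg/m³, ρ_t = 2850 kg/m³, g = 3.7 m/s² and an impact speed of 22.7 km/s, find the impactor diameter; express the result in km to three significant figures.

Rearranging for d: d = [D / (1.29 · (1700/2850)^0.341 · 22700^0.49 · 3.7^-0.2)]^(1/0.81).
D = 183000 m.
(1700/2850)^0.341 = 0.8385
22700^0.49 = 136.3
3.7^-0.2 = 0.7698
Denominator = 1.29 × 0.8385 × 136.3 × 0.7698 = 113.5
D / 113.5 = 183000 / 113.5 = 1612
d = 1612^(1/0.81) = 1612^1.2346 = 9116 m

d ≈ 9.12 km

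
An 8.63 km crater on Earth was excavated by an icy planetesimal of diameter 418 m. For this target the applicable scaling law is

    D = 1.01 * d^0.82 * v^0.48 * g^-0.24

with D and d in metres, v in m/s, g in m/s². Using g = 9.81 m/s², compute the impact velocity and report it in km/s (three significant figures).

Rearranging for v: v = [D / (1.01 · 418^0.82 · 9.81^-0.24)]^(1/0.48).
D = 8630 m.
418^0.82 = 141.0
9.81^-0.24 = 0.5781
Denominator = 1.01 × 141.0 × 0.5781 = 82.33
D / 82.33 = 8630 / 82.33 = 104.8
v = 104.8^(1/0.48) = 104.8^2.0833 = 16181 m/s

v ≈ 16.2 km/s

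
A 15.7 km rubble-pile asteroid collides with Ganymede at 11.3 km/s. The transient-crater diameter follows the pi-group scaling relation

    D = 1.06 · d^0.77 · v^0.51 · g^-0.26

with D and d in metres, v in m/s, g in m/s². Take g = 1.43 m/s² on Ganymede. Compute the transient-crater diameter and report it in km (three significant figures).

D ≈ 192 km

In SI units: d = 15700 m, v = 11300 m/s.
d^0.77 = 15700^0.77 = 1702
v^0.51 = 11300^0.51 = 116.7
g^-0.26 = 1.43^-0.26 = 0.9112
D = 1.06 × 1702 × 116.7 × 0.9112 = 1.918 × 10^5 m
   = 191.8 km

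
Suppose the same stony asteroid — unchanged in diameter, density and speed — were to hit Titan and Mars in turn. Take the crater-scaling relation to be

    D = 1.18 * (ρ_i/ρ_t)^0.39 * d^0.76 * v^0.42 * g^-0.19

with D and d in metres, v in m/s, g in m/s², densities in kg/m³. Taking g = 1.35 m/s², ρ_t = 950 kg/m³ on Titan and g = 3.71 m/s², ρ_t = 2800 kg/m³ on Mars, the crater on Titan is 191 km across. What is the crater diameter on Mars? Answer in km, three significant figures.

D ≈ 103 km

The impactor-only factors (d, v, ρ_i) cancel in the ratio, leaving D_Mars/D_Titan = (g_Mars/g_Titan)^-0.19 · (ρ_t,Titan/ρ_t,Mars)^0.39.
(3.71/1.35)^-0.19 = 2.748^-0.19 = 0.8253
(950/2800)^0.39 = 0.3393^0.39 = 0.6560
Ratio = 0.8253 × 0.6560 = 0.5414
D_Mars = 0.5414 × 191 km = 103 km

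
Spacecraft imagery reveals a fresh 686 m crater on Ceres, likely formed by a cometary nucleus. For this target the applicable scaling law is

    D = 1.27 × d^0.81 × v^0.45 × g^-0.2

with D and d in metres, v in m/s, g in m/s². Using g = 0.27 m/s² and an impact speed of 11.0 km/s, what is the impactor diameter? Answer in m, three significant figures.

Rearranging for d: d = [D / (1.27 · 11000^0.45 · 0.27^-0.2)]^(1/0.81).
11000^0.45 = 65.86
0.27^-0.2 = 1.299
Denominator = 1.27 × 65.86 × 1.299 = 108.7
D / 108.7 = 686 / 108.7 = 6.311
d = 6.311^(1/0.81) = 6.311^1.2346 = 9.723 m

d ≈ 9.72 m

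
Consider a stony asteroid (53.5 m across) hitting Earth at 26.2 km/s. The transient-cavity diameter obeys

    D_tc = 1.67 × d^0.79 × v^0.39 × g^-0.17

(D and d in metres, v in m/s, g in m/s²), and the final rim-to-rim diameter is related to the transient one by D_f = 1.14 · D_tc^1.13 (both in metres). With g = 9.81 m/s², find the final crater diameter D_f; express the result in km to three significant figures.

v = 26200 m/s.
d^0.79 = 53.5^0.79 = 23.20
v^0.39 = 26200^0.39 = 52.86
g^-0.17 = 9.81^-0.17 = 0.6783
D_tc = 1.67 × 23.20 × 52.86 × 0.6783 = 1389 m
D_f = 1.14 × (1389)^1.13 = 4057 m
     = 4.057 km

D_f ≈ 4.06 km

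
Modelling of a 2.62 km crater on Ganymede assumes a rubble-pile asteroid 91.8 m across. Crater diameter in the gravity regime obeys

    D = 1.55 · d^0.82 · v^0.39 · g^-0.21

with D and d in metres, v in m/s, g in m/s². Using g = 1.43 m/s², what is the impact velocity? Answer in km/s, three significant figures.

v ≈ 17.1 km/s

Rearranging for v: v = [D / (1.55 · 91.8^0.82 · 1.43^-0.21)]^(1/0.39).
D = 2620 m.
91.8^0.82 = 40.69
1.43^-0.21 = 0.9276
Denominator = 1.55 × 40.69 × 0.9276 = 58.50
D / 58.50 = 2620 / 58.50 = 44.79
v = 44.79^(1/0.39) = 44.79^2.5641 = 17131 m/s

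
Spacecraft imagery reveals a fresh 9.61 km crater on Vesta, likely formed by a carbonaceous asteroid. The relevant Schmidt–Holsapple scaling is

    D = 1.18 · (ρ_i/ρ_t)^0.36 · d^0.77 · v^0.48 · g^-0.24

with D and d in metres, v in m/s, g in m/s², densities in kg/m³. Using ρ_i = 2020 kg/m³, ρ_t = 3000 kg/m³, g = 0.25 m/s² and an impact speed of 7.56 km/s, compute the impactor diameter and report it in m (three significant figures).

Rearranging for d: d = [D / (1.18 · (2020/3000)^0.36 · 7560^0.48 · 0.25^-0.24)]^(1/0.77).
D = 9610 m.
(2020/3000)^0.36 = 0.8673
7560^0.48 = 72.73
0.25^-0.24 = 1.395
Denominator = 1.18 × 0.8673 × 72.73 × 1.395 = 103.8
D / 103.8 = 9610 / 103.8 = 92.58
d = 92.58^(1/0.77) = 92.58^1.2987 = 358.0 m

d ≈ 358 m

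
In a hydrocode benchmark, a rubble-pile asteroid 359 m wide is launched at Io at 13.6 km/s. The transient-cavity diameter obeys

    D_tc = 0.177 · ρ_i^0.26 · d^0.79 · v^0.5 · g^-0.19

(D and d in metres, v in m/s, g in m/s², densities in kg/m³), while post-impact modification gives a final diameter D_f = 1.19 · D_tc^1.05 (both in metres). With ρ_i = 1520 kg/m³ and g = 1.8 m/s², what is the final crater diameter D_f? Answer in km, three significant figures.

v = 13600 m/s.
ρ_i^0.26 = 1520^0.26 = 6.719
d^0.79 = 359^0.79 = 104.4
v^0.5 = 13600^0.5 = 116.6
g^-0.19 = 1.8^-0.19 = 0.8943
D_tc = 0.177 × 6.719 × 104.4 × 116.6 × 0.8943 = 12950 m
D_f = 1.19 × (12950)^1.05 = 24742 m
     = 24.74 km

D_f ≈ 24.7 km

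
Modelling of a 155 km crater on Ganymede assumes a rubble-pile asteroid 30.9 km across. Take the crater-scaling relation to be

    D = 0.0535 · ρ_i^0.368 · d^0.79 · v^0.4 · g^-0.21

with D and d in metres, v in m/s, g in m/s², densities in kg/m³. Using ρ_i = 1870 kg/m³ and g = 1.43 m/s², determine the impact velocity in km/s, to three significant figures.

v ≈ 22.8 km/s

Rearranging for v: v = [D / (0.0535 · 1870^0.368 · 30900^0.79 · 1.43^-0.21)]^(1/0.4).
D = 155000 m.
1870^0.368 = 16.00
30900^0.79 = 3524
1.43^-0.21 = 0.9276
Denominator = 0.0535 × 16.00 × 3524 × 0.9276 = 2798
D / 2798 = 155000 / 2798 = 55.40
v = 55.40^(1/0.4) = 55.40^2.5 = 22844 m/s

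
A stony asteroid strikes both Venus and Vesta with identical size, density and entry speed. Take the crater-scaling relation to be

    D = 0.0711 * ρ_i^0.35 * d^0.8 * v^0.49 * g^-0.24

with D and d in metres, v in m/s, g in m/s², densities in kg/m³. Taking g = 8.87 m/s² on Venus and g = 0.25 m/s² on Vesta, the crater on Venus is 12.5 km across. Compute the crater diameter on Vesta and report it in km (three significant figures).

D ≈ 29.4 km

All impactor-dependent factors cancel in the ratio, leaving D_Vesta/D_Venus = (g_Vesta/g_Venus)^-0.24.
(0.25/8.87)^-0.24 = 0.02818^-0.24 = 2.355
D_Vesta = 2.355 × 12.5 km = 29.4 km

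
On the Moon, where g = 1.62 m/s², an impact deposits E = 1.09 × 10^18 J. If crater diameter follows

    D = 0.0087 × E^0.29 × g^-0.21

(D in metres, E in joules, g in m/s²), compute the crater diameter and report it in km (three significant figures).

E^0.29 = (1.09 × 10^18)^0.29 = 1.702 × 10^5
g^-0.21 = 1.62^-0.21 = 0.9037
D = 0.0087 × 1.702 × 10^5 × 0.9037 = 1338 m
   = 1.338 km

D ≈ 1.34 km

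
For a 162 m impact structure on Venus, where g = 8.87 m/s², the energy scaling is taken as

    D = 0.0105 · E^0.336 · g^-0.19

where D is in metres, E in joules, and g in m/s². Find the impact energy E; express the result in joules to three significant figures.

Rearranging: E = [D / (0.0105 · g^-0.19)]^(1/0.336).
g^-0.19 = 8.87^-0.19 = 0.6605
D / (0.0105 × 0.6605) = 162 / (6.935 × 10^-3) = 2.336 × 10^4
E = (2.336 × 10^4)^2.9762 = 1.003 × 10^13 J

E ≈ 1.00 × 10^13 J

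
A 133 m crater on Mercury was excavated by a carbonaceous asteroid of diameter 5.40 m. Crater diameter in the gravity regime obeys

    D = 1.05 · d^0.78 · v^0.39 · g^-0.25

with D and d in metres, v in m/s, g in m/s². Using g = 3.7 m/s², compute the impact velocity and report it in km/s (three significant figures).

Rearranging for v: v = [D / (1.05 · 5.4^0.78 · 3.7^-0.25)]^(1/0.39).
5.4^0.78 = 3.726
3.7^-0.25 = 0.7210
Denominator = 1.05 × 3.726 × 0.7210 = 2.821
D / 2.821 = 133 / 2.821 = 47.15
v = 47.15^(1/0.39) = 47.15^2.5641 = 19542 m/s

v ≈ 19.5 km/s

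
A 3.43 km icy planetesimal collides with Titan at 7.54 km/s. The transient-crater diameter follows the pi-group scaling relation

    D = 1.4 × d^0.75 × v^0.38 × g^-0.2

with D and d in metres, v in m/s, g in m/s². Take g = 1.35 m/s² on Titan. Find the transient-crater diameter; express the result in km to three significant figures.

D ≈ 17.6 km

In SI units: d = 3430 m, v = 7540 m/s.
d^0.75 = 3430^0.75 = 448.2
v^0.38 = 7540^0.38 = 29.74
g^-0.2 = 1.35^-0.2 = 0.9417
D = 1.4 × 448.2 × 29.74 × 0.9417 = 17573 m
   = 17.57 km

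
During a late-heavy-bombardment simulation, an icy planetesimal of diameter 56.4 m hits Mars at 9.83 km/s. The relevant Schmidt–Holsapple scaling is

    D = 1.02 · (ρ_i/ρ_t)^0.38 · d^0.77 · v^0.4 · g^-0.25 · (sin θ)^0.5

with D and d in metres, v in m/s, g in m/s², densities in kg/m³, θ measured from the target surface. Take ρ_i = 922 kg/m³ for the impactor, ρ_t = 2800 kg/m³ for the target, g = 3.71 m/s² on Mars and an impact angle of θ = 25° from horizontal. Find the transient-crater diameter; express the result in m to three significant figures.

D ≈ 276 m

In SI units: v = 9830 m/s.
(ρ_i/ρ_t)^0.38 = (922/2800)^0.38 = 0.6557
d^0.77 = 56.4^0.77 = 22.31
v^0.4 = 9830^0.4 = 39.54
g^-0.25 = 3.71^-0.25 = 0.7205
(sin 25°)^0.5 = 0.4226^0.5 = 0.6501
D = 1.02 × 0.6557 × 22.31 × 39.54 × 0.7205 × 0.6501 = 276.3 m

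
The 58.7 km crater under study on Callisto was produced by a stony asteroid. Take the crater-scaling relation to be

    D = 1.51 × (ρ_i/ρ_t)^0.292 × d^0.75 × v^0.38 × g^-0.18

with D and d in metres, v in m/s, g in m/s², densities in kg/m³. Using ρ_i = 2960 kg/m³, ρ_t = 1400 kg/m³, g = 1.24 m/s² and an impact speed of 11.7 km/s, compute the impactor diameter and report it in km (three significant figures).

d ≈ 9.00 km

Rearranging for d: d = [D / (1.51 · (2960/1400)^0.292 · 11700^0.38 · 1.24^-0.18)]^(1/0.75).
D = 58700 m.
(2960/1400)^0.292 = 1.244
11700^0.38 = 35.15
1.24^-0.18 = 0.9620
Denominator = 1.51 × 1.244 × 35.15 × 0.9620 = 63.52
D / 63.52 = 58700 / 63.52 = 924.1
d = 924.1^(1/0.75) = 924.1^1.3333 = 8999 m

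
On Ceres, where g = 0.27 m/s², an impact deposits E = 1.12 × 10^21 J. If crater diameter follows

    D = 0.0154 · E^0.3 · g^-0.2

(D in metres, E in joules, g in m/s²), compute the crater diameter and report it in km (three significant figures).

D ≈ 41.3 km

E^0.3 = (1.12 × 10^21)^0.3 = 2.064 × 10^6
g^-0.2 = 0.27^-0.2 = 1.299
D = 0.0154 × 2.064 × 10^6 × 1.299 = 41289 m
   = 41.29 km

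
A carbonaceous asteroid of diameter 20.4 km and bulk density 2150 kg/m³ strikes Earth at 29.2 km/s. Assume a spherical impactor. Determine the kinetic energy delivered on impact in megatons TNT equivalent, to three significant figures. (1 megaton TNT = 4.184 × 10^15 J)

E ≈ 9.74 × 10^8 Mt TNT

d = 20400 m; v = 29200 m/s.
Mass m = (π/6) ρ d³ = (π/6) × 2150 × (20400)³ = 9.557 × 10^15 kg
E = ½ m v² = 0.5 × 9.557 × 10^15 × (29200)² = 4.074 × 10^24 J
   = 4.074 × 10^24 / 4.184×10^15 = 9.737 × 10^8 Mt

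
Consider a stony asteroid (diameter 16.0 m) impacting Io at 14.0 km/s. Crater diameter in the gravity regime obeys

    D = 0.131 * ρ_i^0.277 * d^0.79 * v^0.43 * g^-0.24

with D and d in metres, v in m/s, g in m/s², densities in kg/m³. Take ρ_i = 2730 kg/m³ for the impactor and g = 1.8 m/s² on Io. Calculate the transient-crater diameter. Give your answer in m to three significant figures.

D ≈ 552 m

In SI units: v = 14000 m/s.
ρ_i^0.277 = 2730^0.277 = 8.950
d^0.79 = 16^0.79 = 8.938
v^0.43 = 14000^0.43 = 60.65
g^-0.24 = 1.8^-0.24 = 0.8684
D = 0.131 × 8.950 × 8.938 × 60.65 × 0.8684 = 551.9 m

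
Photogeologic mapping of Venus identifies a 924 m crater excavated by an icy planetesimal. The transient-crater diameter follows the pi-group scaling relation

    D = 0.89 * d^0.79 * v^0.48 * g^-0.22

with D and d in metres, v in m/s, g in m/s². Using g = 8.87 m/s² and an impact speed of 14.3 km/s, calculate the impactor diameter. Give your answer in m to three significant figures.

Rearranging for d: d = [D / (0.89 · 14300^0.48 · 8.87^-0.22)]^(1/0.79).
14300^0.48 = 98.76
8.87^-0.22 = 0.6187
Denominator = 0.89 × 98.76 × 0.6187 = 54.38
D / 54.38 = 924 / 54.38 = 16.99
d = 16.99^(1/0.79) = 16.99^1.2658 = 36.07 m

d ≈ 36.1 m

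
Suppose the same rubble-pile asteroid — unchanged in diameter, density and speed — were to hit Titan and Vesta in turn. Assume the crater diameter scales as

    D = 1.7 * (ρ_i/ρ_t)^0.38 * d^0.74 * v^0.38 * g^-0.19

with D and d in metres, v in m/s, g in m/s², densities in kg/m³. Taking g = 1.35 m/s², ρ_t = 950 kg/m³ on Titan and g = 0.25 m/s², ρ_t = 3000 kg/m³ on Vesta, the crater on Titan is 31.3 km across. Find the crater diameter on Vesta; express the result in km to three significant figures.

The impactor-only factors (d, v, ρ_i) cancel in the ratio, leaving D_Vesta/D_Titan = (g_Vesta/g_Titan)^-0.19 · (ρ_t,Titan/ρ_t,Vesta)^0.38.
(0.25/1.35)^-0.19 = 0.1852^-0.19 = 1.378
(950/3000)^0.38 = 0.3167^0.38 = 0.6460
Ratio = 1.378 × 0.6460 = 0.8902
D_Vesta = 0.8902 × 31.3 km = 27.9 km

D ≈ 27.9 km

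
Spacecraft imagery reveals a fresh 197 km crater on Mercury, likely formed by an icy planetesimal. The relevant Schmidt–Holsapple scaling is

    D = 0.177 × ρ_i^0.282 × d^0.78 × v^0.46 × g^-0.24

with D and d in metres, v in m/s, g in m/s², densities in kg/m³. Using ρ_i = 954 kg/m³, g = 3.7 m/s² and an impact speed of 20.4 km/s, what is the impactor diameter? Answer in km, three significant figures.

d ≈ 20.3 km

Rearranging for d: d = [D / (0.177 · 954^0.282 · 20400^0.46 · 3.7^-0.24)]^(1/0.78).
D = 197000 m.
954^0.282 = 6.922
20400^0.46 = 96.04
3.7^-0.24 = 0.7305
Denominator = 0.177 × 6.922 × 96.04 × 0.7305 = 85.96
D / 85.96 = 197000 / 85.96 = 2292
d = 2292^(1/0.78) = 2292^1.2821 = 20330 m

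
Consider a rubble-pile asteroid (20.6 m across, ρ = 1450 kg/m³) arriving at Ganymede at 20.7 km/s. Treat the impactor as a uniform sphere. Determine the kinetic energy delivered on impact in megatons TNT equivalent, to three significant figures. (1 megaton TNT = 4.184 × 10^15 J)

E ≈ 0.340 Mt TNT

v = 20700 m/s.
Mass m = (π/6) ρ d³ = (π/6) × 1450 × (20.6)³ = 6.637 × 10^6 kg
E = ½ m v² = 0.5 × 6.637 × 10^6 × (20700)² = 1.422 × 10^15 J
   = 1.422 × 10^15 / 4.184×10^15 = 0.3399 Mt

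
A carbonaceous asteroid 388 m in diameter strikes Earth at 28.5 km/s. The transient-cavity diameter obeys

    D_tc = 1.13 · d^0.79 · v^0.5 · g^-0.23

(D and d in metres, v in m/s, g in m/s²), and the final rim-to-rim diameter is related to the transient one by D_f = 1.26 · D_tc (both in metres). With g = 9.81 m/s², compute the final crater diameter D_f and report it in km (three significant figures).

D_f ≈ 15.8 km

v = 28500 m/s.
d^0.79 = 388^0.79 = 111.0
v^0.5 = 28500^0.5 = 168.8
g^-0.23 = 9.81^-0.23 = 0.5914
D_tc = 1.13 × 111.0 × 168.8 × 0.5914 = 12520 m
D_f = 1.26 × 12520 = 15775 m
     = 15.78 km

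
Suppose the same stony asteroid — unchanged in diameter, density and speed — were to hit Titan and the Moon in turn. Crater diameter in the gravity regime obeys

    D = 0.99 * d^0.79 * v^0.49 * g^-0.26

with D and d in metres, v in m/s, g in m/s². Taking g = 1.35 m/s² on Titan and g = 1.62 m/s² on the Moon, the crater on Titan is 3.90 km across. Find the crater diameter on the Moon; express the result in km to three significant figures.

All impactor-dependent factors cancel in the ratio, leaving D_Moon/D_Titan = (g_Moon/g_Titan)^-0.26.
(1.62/1.35)^-0.26 = 1.200^-0.26 = 0.9537
D_Moon = 0.9537 × 3.90 km = 3.72 km

D ≈ 3.72 km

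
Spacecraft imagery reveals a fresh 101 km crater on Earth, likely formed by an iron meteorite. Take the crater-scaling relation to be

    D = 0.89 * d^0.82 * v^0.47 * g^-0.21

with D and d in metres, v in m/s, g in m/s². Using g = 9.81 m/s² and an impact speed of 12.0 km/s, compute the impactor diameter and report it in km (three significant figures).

d ≈ 12.0 km

Rearranging for d: d = [D / (0.89 · 12000^0.47 · 9.81^-0.21)]^(1/0.82).
D = 101000 m.
12000^0.47 = 82.64
9.81^-0.21 = 0.6191
Denominator = 0.89 × 82.64 × 0.6191 = 45.53
D / 45.53 = 101000 / 45.53 = 2218
d = 2218^(1/0.82) = 2218^1.2195 = 12034 m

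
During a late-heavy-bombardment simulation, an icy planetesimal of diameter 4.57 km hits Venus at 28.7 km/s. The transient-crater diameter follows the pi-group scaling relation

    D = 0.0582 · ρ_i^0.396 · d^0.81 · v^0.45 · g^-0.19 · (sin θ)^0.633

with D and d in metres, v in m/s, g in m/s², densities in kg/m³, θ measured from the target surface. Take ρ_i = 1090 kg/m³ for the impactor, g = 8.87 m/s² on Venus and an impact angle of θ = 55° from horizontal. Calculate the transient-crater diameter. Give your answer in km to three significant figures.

In SI units: d = 4570 m, v = 28700 m/s.
ρ_i^0.396 = 1090^0.396 = 15.95
d^0.81 = 4570^0.81 = 921.6
v^0.45 = 28700^0.45 = 101.4
g^-0.19 = 8.87^-0.19 = 0.6605
(sin 55°)^0.633 = 0.8192^0.633 = 0.8814
D = 0.0582 × 15.95 × 921.6 × 101.4 × 0.6605 × 0.8814 = 50502 m
   = 50.50 km

D ≈ 50.5 km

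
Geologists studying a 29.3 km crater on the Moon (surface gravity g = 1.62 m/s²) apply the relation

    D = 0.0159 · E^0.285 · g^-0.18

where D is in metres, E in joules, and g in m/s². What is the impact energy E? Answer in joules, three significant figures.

Rearranging: E = [D / (0.0159 · g^-0.18)]^(1/0.285).
D = 29300 m.
g^-0.18 = 1.62^-0.18 = 0.9168
D / (0.0159 × 0.9168) = 29300 / (0.01458) = 2.010 × 10^6
E = (2.010 × 10^6)^3.5088 = 1.308 × 10^22 J

E ≈ 1.31 × 10^22 J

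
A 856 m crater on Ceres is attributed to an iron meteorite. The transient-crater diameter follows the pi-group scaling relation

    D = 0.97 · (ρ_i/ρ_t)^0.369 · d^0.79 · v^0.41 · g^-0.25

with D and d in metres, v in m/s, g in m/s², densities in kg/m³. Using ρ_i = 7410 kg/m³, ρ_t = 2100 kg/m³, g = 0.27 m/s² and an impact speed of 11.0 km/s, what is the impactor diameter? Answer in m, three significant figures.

Rearranging for d: d = [D / (0.97 · (7410/2100)^0.369 · 11000^0.41 · 0.27^-0.25)]^(1/0.79).
(7410/2100)^0.369 = 1.592
11000^0.41 = 45.39
0.27^-0.25 = 1.387
Denominator = 0.97 × 1.592 × 45.39 × 1.387 = 97.22
D / 97.22 = 856 / 97.22 = 8.805
d = 8.805^(1/0.79) = 8.805^1.2658 = 15.70 m

d ≈ 15.7 m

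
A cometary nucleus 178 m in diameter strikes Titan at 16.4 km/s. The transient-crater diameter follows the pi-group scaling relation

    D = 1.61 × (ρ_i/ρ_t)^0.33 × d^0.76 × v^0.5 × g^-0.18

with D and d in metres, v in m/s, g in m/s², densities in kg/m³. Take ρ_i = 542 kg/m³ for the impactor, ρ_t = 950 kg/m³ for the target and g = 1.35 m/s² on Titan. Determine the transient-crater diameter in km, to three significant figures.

In SI units: v = 16400 m/s.
(ρ_i/ρ_t)^0.33 = (542/950)^0.33 = 0.8309
d^0.76 = 178^0.76 = 51.32
v^0.5 = 16400^0.5 = 128.1
g^-0.18 = 1.35^-0.18 = 0.9474
D = 1.61 × 0.8309 × 51.32 × 128.1 × 0.9474 = 8332 m
   = 8.332 km

D ≈ 8.33 km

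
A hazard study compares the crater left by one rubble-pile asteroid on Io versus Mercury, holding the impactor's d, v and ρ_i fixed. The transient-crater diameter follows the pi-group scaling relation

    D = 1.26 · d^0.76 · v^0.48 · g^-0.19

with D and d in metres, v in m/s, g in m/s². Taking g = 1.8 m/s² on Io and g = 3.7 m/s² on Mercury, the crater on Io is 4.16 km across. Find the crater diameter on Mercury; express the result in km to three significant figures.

All impactor-dependent factors cancel in the ratio, leaving D_Mercury/D_Io = (g_Mercury/g_Io)^-0.19.
(3.7/1.8)^-0.19 = 2.056^-0.19 = 0.8720
D_Mercury = 0.8720 × 4.16 km = 3.63 km

D ≈ 3.63 km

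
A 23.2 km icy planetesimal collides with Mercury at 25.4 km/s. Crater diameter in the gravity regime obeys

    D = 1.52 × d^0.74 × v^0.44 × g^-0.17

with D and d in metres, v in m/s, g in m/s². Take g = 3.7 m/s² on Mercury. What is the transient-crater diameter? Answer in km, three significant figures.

In SI units: d = 23200 m, v = 25400 m/s.
d^0.74 = 23200^0.74 = 1700
v^0.44 = 25400^0.44 = 86.72
g^-0.17 = 3.7^-0.17 = 0.8006
D = 1.52 × 1700 × 86.72 × 0.8006 = 1.794 × 10^5 m
   = 179.4 km

D ≈ 179 km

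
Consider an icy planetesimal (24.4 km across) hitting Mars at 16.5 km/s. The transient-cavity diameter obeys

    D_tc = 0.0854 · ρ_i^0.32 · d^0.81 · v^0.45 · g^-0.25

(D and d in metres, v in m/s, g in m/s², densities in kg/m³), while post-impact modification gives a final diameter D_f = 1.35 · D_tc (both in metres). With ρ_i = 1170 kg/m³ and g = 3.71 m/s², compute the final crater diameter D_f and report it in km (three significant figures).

In SI: d = 24400 m, v = 16500 m/s.
ρ_i^0.32 = 1170^0.32 = 9.590
d^0.81 = 24400^0.81 = 3579
v^0.45 = 16500^0.45 = 79.04
g^-0.25 = 3.71^-0.25 = 0.7205
D_tc = 0.0854 × 9.590 × 3579 × 79.04 × 0.7205 = 1.669 × 10^5 m
D_f = 1.35 × 1.669 × 10^5 = 2.253 × 10^5 m
     = 225.3 km

D_f ≈ 225 km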